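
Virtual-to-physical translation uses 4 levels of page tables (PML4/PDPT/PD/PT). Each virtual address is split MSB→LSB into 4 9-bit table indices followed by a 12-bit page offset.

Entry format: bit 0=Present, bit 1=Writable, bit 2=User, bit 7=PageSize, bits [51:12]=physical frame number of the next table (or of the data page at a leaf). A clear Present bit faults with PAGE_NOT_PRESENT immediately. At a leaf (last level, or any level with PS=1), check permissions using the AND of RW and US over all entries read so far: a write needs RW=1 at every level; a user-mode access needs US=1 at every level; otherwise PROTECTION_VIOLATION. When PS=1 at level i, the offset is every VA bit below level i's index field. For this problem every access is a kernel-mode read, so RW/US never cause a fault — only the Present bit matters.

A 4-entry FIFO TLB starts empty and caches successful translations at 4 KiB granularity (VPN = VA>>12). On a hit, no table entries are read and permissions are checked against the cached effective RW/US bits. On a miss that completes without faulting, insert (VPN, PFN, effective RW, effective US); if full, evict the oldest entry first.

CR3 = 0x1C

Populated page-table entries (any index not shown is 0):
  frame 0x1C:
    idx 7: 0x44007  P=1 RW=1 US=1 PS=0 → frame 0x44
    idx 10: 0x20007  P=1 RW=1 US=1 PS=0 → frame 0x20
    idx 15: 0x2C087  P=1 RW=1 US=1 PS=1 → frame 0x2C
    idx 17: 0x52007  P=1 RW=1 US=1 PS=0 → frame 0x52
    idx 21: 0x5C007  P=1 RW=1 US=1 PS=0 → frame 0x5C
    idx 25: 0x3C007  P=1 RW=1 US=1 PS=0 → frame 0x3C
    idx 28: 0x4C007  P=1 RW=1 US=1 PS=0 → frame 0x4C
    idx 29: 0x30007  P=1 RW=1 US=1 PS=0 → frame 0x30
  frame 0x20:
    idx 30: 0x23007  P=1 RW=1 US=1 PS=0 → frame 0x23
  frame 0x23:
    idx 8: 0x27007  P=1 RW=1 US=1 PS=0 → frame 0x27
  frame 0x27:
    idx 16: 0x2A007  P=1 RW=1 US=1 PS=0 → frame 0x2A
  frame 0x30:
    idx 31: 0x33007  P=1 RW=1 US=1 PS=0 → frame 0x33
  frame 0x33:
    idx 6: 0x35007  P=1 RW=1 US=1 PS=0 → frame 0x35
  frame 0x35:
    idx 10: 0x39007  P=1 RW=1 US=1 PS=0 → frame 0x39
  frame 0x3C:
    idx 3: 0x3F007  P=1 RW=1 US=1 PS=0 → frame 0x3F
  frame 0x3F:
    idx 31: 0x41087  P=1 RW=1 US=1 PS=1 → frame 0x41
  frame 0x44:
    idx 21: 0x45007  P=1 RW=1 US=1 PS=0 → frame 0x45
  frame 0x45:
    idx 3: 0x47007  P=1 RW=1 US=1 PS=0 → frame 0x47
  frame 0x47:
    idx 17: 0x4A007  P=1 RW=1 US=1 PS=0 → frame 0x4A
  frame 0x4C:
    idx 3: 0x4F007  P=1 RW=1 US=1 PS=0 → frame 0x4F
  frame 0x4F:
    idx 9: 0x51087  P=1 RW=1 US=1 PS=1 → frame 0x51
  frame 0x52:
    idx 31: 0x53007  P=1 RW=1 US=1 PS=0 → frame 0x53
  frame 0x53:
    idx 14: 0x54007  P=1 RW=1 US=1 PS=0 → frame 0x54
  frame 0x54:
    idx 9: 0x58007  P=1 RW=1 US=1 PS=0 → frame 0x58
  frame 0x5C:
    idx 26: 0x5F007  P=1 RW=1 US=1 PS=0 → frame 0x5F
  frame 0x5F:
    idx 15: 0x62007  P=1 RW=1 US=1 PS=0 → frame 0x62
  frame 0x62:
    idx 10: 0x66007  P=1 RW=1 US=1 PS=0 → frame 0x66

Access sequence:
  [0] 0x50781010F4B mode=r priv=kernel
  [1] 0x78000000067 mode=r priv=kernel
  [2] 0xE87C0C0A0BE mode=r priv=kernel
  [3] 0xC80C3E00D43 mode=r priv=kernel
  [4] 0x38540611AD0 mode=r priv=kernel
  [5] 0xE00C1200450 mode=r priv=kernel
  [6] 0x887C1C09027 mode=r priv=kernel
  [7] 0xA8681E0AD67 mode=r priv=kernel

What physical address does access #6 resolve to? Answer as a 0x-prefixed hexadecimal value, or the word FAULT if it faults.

Per-access translation:
#0 VA=0x50781010F4B (r,kernel):
  lvl0: tbl 0x1C, slot 10 ⇒ 0x20007 (P1/RW1/US1/PS0)
  lvl1: tbl 0x20, slot 30 ⇒ 0x23007 (P1/RW1/US1/PS0)
  lvl2: tbl 0x23, slot 8 ⇒ 0x27007 (P1/RW1/US1/PS0)
  lvl3: tbl 0x27, slot 16 ⇒ 0x2A007 (P1/RW1/US1/PS0)
  ⇒ phys 0x2AF4B  [4 reads]
#1 VA=0x78000000067 (r,kernel):
  lvl0: tbl 0x1C, slot 15 ⇒ 0x2C087 (P1/RW1/US1/PS1)
  ⇒ phys 0x2C067 (huge @L0)  [1 reads]
#2 VA=0xE87C0C0A0BE (r,kernel):
  lvl0: tbl 0x1C, slot 29 ⇒ 0x30007 (P1/RW1/US1/PS0)
  lvl1: tbl 0x30, slot 31 ⇒ 0x33007 (P1/RW1/US1/PS0)
  lvl2: tbl 0x33, slot 6 ⇒ 0x35007 (P1/RW1/US1/PS0)
  lvl3: tbl 0x35, slot 10 ⇒ 0x39007 (P1/RW1/US1/PS0)
  ⇒ phys 0x390BE  [4 reads]
#3 VA=0xC80C3E00D43 (r,kernel):
  lvl0: tbl 0x1C, slot 25 ⇒ 0x3C007 (P1/RW1/US1/PS0)
  lvl1: tbl 0x3C, slot 3 ⇒ 0x3F007 (P1/RW1/US1/PS0)
  lvl2: tbl 0x3F, slot 31 ⇒ 0x41087 (P1/RW1/US1/PS1)
  ⇒ phys 0x41D43 (huge @L2)  [3 reads]
#4 VA=0x38540611AD0 (r,kernel):
  lvl0: tbl 0x1C, slot 7 ⇒ 0x44007 (P1/RW1/US1/PS0)
  lvl1: tbl 0x44, slot 21 ⇒ 0x45007 (P1/RW1/US1/PS0)
  lvl2: tbl 0x45, slot 3 ⇒ 0x47007 (P1/RW1/US1/PS0)
  lvl3: tbl 0x47, slot 17 ⇒ 0x4A007 (P1/RW1/US1/PS0)
  ⇒ phys 0x4AAD0  [4 reads]
#5 VA=0xE00C1200450 (r,kernel):
  lvl0: tbl 0x1C, slot 28 ⇒ 0x4C007 (P1/RW1/US1/PS0)
  lvl1: tbl 0x4C, slot 3 ⇒ 0x4F007 (P1/RW1/US1/PS0)
  lvl2: tbl 0x4F, slot 9 ⇒ 0x51087 (P1/RW1/US1/PS1)
  ⇒ phys 0x51450 (huge @L2)  [3 reads]
#6 VA=0x887C1C09027 (r,kernel):
  lvl0: tbl 0x1C, slot 17 ⇒ 0x52007 (P1/RW1/US1/PS0)
  lvl1: tbl 0x52, slot 31 ⇒ 0x53007 (P1/RW1/US1/PS0)
  lvl2: tbl 0x53, slot 14 ⇒ 0x54007 (P1/RW1/US1/PS0)
  lvl3: tbl 0x54, slot 9 ⇒ 0x58007 (P1/RW1/US1/PS0)
  ⇒ phys 0x58027  [4 reads]
#7 VA=0xA8681E0AD67 (r,kernel):
  lvl0: tbl 0x1C, slot 21 ⇒ 0x5C007 (P1/RW1/US1/PS0)
  lvl1: tbl 0x5C, slot 26 ⇒ 0x5F007 (P1/RW1/US1/PS0)
  lvl2: tbl 0x5F, slot 15 ⇒ 0x62007 (P1/RW1/US1/PS0)
  lvl3: tbl 0x62, slot 10 ⇒ 0x66007 (P1/RW1/US1/PS0)
  ⇒ phys 0x66D67  [4 reads]

Access #6 PA: 0x58027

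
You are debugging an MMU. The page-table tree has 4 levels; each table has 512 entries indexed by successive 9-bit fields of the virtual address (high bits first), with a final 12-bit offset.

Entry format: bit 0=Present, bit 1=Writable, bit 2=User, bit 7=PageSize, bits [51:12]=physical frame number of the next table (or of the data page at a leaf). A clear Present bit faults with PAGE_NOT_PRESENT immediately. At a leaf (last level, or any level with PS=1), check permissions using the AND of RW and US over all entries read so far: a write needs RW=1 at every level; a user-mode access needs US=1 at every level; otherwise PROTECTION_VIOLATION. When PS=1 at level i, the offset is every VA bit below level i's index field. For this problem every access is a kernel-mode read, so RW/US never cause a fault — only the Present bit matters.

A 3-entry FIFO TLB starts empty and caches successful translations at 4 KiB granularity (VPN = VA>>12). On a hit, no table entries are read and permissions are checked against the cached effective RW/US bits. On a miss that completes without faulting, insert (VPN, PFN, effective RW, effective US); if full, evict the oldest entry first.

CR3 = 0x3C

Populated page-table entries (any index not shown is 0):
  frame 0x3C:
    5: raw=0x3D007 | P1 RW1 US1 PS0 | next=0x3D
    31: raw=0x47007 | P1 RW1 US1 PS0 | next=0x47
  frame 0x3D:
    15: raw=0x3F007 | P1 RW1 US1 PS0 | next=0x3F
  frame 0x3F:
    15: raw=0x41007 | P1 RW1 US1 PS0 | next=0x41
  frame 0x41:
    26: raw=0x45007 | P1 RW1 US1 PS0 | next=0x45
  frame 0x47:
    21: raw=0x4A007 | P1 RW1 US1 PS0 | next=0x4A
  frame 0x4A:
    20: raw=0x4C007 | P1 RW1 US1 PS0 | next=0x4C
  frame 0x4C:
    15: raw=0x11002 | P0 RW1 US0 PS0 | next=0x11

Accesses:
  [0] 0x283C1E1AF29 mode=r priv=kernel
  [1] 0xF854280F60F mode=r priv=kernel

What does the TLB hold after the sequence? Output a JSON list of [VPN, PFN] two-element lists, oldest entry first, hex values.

Walk each access:
#0 VA=0x283C1E1AF29 (r,kernel):
  L0: frame=0x3C idx=5 entry=0x3D007 [P=1 RW=1 US=1 PS=0]
  L1: frame=0x3D idx=15 entry=0x3F007 [P=1 RW=1 US=1 PS=0]
  L2: frame=0x3F idx=15 entry=0x41007 [P=1 RW=1 US=1 PS=0]
  L3: frame=0x41 idx=26 entry=0x45007 [P=1 RW=1 US=1 PS=0]
  → PA=0x45F29  (4 entries read)
#1 VA=0xF854280F60F (r,kernel):
  L0: frame=0x3C idx=31 entry=0x47007 [P=1 RW=1 US=1 PS=0]
  L1: frame=0x47 idx=21 entry=0x4A007 [P=1 RW=1 US=1 PS=0]
  L2: frame=0x4A idx=20 entry=0x4C007 [P=1 RW=1 US=1 PS=0]
  L3: frame=0x4C idx=15 entry=0x11002 [P=0 RW=1 US=0 PS=0]
  → PAGE_NOT_PRESENT  (4 entries read)

TLB: [["0x283C1E1A", "0x45"]]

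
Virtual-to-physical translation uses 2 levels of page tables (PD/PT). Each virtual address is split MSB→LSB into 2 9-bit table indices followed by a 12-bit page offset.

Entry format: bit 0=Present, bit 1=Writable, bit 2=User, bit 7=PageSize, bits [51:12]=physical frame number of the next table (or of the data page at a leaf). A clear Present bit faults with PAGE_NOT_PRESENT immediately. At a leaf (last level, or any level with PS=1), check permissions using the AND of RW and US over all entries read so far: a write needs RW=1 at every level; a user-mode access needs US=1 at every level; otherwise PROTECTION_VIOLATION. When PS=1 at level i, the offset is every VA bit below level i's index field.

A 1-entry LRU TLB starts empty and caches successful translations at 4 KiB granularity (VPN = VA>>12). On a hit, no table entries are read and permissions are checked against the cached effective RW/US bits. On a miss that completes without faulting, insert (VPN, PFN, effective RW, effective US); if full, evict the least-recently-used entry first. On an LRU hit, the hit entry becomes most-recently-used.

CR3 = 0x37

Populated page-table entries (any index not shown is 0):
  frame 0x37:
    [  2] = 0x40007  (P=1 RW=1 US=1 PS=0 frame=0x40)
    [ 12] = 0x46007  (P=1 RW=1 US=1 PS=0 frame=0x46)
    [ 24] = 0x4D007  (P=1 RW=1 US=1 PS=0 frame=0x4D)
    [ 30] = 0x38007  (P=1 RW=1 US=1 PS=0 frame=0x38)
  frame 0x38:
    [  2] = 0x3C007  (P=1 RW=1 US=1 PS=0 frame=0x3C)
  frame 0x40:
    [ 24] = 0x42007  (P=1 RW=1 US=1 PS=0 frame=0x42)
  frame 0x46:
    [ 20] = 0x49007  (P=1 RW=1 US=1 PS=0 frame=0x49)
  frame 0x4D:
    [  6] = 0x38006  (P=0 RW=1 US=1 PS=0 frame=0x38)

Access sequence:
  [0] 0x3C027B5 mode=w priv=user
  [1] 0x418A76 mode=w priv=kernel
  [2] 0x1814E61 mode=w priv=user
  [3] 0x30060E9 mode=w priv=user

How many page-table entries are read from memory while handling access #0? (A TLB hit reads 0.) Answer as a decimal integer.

Per-access translation:
#0 VA=0x3C027B5 (w,user):
  lvl0: tbl 0x37, slot 30 ⇒ 0x38007 (P1/RW1/US1/PS0)
  lvl1: tbl 0x38, slot 2 ⇒ 0x3C007 (P1/RW1/US1/PS0)
  ✓ 0x3C7B5  — 2 lookups
#1 VA=0x418A76 (w,kernel):
  lvl0: tbl 0x37, slot 2 ⇒ 0x40007 (P1/RW1/US1/PS0)
  lvl1: tbl 0x40, slot 24 ⇒ 0x42007 (P1/RW1/US1/PS0)
  ✓ 0x42A76  — 2 lookups
#2 VA=0x1814E61 (w,user):
  lvl0: tbl 0x37, slot 12 ⇒ 0x46007 (P1/RW1/US1/PS0)
  lvl1: tbl 0x46, slot 20 ⇒ 0x49007 (P1/RW1/US1/PS0)
  ✓ 0x49E61  — 2 lookups
#3 VA=0x30060E9 (w,user):
  lvl0: tbl 0x37, slot 24 ⇒ 0x4D007 (P1/RW1/US1/PS0)
  lvl1: tbl 0x4D, slot 6 ⇒ 0x38006 (P0/RW1/US1/PS0)
  ⇒ fault: PAGE_NOT_PRESENT  — 2 lookups

Entries read for #0: 2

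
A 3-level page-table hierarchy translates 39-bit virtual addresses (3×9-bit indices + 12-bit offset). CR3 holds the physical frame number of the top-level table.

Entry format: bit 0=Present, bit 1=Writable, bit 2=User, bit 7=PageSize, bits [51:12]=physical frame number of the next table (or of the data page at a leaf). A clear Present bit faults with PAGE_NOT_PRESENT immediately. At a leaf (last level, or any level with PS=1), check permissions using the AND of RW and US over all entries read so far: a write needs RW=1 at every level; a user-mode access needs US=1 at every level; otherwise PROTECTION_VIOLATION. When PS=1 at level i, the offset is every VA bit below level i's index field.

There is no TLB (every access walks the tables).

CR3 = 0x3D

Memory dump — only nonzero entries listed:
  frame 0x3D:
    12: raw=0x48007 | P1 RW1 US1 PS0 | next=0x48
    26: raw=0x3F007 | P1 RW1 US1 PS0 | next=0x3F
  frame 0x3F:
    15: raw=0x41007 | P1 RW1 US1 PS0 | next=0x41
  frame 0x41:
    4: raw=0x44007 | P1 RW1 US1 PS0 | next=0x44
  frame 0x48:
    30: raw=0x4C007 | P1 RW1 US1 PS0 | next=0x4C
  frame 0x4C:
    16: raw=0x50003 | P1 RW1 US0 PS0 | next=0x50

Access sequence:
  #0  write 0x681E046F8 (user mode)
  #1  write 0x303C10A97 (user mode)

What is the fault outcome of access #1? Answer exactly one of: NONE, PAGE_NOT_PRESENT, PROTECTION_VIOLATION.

Per-access translation:
#0 VA=0x681E046F8 (w,user):
  [0] read 0x3D idx=26: raw=0x3F007 flags P=1 W=1 U=1 S=0
  [1] read 0x3F idx=15: raw=0x41007 flags P=1 W=1 U=1 S=0
  [2] read 0x41 idx=4: raw=0x44007 flags P=1 W=1 U=1 S=0
  ⇒ phys 0x446F8  [3 reads]
#1 VA=0x303C10A97 (w,user):
  [0] read 0x3D idx=12: raw=0x48007 flags P=1 W=1 U=1 S=0
  [1] read 0x48 idx=30: raw=0x4C007 flags P=1 W=1 U=1 S=0
  [2] read 0x4C idx=16: raw=0x50003 flags P=1 W=1 U=0 S=0
  ⇒ fault: PROTECTION_VIOLATION  — 3 lookups

Access #1 fault: PROTECTION_VIOLATION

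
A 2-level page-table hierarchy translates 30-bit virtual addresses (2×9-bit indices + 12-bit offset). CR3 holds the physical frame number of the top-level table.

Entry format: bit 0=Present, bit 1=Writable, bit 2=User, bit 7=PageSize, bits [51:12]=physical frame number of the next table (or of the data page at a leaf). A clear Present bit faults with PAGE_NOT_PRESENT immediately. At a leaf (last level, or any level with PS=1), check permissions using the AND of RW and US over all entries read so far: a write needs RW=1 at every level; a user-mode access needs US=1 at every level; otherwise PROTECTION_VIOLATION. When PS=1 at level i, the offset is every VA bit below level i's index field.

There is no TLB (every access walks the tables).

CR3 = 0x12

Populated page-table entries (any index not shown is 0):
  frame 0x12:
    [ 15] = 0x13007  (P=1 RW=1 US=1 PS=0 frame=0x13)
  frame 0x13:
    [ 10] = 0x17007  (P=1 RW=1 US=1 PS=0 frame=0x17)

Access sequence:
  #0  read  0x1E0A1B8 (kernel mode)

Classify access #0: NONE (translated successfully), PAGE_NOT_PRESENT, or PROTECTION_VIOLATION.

Per-access translation:
#0 VA=0x1E0A1B8 (r,kernel):
  L0 @0x12[15] → 0x13007  P=1,RW=1,US=1,PS=0
  L1 @0x13[10] → 0x17007  P=1,RW=1,US=1,PS=0
  → PA=0x171B8  (2 entries read)

Access #0 fault: NONE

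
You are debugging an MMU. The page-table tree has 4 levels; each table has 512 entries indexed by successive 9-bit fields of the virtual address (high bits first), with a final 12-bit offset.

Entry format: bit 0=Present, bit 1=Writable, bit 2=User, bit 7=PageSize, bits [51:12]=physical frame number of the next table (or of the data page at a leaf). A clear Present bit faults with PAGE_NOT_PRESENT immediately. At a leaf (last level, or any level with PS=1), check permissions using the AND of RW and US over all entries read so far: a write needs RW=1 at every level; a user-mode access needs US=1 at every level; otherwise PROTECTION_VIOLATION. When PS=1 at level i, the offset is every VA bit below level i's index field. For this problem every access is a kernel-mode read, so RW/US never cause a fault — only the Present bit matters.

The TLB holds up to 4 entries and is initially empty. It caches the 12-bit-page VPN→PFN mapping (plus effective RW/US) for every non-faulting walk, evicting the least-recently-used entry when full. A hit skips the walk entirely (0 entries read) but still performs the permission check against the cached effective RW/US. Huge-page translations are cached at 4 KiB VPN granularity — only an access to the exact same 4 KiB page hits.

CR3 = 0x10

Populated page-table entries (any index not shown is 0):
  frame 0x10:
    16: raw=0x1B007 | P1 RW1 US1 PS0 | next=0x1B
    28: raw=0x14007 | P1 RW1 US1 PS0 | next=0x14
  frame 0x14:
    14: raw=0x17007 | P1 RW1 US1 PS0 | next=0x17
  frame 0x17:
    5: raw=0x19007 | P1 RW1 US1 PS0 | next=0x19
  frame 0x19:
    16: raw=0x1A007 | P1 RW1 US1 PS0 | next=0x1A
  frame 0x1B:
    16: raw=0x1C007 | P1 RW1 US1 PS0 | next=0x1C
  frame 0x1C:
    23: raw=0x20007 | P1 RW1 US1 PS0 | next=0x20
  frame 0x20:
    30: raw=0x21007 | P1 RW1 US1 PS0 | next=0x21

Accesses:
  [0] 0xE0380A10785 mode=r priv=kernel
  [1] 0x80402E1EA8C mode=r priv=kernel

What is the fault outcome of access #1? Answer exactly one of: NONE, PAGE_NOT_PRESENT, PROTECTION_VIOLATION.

Walk each access:
#0 VA=0xE0380A10785 (r,kernel):
  L0: frame=0x10 idx=28 entry=0x14007 [P=1 RW=1 US=1 PS=0]
  L1: frame=0x14 idx=14 entry=0x17007 [P=1 RW=1 US=1 PS=0]
  L2: frame=0x17 idx=5 entry=0x19007 [P=1 RW=1 US=1 PS=0]
  L3: frame=0x19 idx=16 entry=0x1A007 [P=1 RW=1 US=1 PS=0]
  → PA=0x1A785  (4 entries read)
#1 VA=0x80402E1EA8C (r,kernel):
  L0: frame=0x10 idx=16 entry=0x1B007 [P=1 RW=1 US=1 PS=0]
  L1: frame=0x1B idx=16 entry=0x1C007 [P=1 RW=1 US=1 PS=0]
  L2: frame=0x1C idx=23 entry=0x20007 [P=1 RW=1 US=1 PS=0]
  L3: frame=0x20 idx=30 entry=0x21007 [P=1 RW=1 US=1 PS=0]
  → PA=0x21A8C  (4 entries read)

Access #1 fault: NONE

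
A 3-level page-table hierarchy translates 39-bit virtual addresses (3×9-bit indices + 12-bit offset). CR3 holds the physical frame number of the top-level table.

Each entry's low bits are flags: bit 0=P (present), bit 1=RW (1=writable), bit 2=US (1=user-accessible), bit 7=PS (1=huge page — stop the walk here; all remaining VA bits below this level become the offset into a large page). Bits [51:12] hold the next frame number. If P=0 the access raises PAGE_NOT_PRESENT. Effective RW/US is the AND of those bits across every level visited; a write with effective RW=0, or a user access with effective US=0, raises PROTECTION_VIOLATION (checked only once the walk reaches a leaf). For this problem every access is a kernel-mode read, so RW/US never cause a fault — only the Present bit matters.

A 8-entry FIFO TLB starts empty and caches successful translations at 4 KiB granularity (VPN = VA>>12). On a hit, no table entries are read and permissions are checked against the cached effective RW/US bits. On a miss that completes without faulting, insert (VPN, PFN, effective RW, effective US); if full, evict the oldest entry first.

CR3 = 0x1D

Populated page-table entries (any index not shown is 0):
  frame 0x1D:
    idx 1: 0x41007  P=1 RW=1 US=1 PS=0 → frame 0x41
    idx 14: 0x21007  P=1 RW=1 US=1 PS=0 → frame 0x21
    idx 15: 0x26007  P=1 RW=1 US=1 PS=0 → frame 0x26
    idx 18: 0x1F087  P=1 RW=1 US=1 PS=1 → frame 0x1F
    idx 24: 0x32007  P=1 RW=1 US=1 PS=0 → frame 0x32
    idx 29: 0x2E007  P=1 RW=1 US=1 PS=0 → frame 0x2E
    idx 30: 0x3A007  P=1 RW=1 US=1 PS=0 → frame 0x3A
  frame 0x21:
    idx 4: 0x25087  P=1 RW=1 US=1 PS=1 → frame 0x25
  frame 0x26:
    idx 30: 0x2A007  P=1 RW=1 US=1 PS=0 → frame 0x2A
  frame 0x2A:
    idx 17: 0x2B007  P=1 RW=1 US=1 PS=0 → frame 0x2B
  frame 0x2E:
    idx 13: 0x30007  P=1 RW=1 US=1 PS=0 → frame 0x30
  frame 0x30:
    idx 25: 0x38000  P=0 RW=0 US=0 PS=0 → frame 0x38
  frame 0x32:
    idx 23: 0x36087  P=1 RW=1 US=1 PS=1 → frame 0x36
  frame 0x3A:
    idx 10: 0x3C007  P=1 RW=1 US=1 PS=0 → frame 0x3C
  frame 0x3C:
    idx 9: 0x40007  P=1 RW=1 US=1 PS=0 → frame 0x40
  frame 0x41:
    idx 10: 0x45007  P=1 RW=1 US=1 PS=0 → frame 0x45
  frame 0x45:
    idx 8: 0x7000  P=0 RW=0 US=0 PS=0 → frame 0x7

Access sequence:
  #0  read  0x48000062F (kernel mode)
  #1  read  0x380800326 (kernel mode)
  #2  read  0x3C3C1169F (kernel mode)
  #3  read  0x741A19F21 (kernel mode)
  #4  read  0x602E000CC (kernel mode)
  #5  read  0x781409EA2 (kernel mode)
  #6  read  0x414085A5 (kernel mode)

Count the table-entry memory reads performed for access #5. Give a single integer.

Per-access translation:
#0 VA=0x48000062F (r,kernel):
  L0 @0x1D[18] → 0x1F087  P=1,RW=1,US=1,PS=1
  → PA=0x1F62F (huge @L0)  (1 entries read)
#1 VA=0x380800326 (r,kernel):
  L0 @0x1D[14] → 0x21007  P=1,RW=1,US=1,PS=0
  L1 @0x21[4] → 0x25087  P=1,RW=1,US=1,PS=1
  → PA=0x25326 (huge @L1)  (2 entries read)
#2 VA=0x3C3C1169F (r,kernel):
  L0 @0x1D[15] → 0x26007  P=1,RW=1,US=1,PS=0
  L1 @0x26[30] → 0x2A007  P=1,RW=1,US=1,PS=0
  L2 @0x2A[17] → 0x2B007  P=1,RW=1,US=1,PS=0
  → PA=0x2B69F  (3 entries read)
#3 VA=0x741A19F21 (r,kernel):
  L0 @0x1D[29] → 0x2E007  P=1,RW=1,US=1,PS=0
  L1 @0x2E[13] → 0x30007  P=1,RW=1,US=1,PS=0
  L2 @0x30[25] → 0x38000  P=0,RW=0,US=0,PS=0
  ✗ PAGE_NOT_PRESENT  [3 reads]
#4 VA=0x602E000CC (r,kernel):
  L0 @0x1D[24] → 0x32007  P=1,RW=1,US=1,PS=0
  L1 @0x32[23] → 0x36087  P=1,RW=1,US=1,PS=1
  → PA=0x360CC (huge @L1)  (2 entries read)
#5 VA=0x781409EA2 (r,kernel):
  L0 @0x1D[30] → 0x3A007  P=1,RW=1,US=1,PS=0
  L1 @0x3A[10] → 0x3C007  P=1,RW=1,US=1,PS=0
  L2 @0x3C[9] → 0x40007  P=1,RW=1,US=1,PS=0
  → PA=0x40EA2  (3 entries read)
#6 VA=0x414085A5 (r,kernel):
  L0 @0x1D[1] → 0x41007  P=1,RW=1,US=1,PS=0
  L1 @0x41[10] → 0x45007  P=1,RW=1,US=1,PS=0
  L2 @0x45[8] → 0x7000  P=0,RW=0,US=0,PS=0
  ✗ PAGE_NOT_PRESENT  [3 reads]

Entries read for #5: 3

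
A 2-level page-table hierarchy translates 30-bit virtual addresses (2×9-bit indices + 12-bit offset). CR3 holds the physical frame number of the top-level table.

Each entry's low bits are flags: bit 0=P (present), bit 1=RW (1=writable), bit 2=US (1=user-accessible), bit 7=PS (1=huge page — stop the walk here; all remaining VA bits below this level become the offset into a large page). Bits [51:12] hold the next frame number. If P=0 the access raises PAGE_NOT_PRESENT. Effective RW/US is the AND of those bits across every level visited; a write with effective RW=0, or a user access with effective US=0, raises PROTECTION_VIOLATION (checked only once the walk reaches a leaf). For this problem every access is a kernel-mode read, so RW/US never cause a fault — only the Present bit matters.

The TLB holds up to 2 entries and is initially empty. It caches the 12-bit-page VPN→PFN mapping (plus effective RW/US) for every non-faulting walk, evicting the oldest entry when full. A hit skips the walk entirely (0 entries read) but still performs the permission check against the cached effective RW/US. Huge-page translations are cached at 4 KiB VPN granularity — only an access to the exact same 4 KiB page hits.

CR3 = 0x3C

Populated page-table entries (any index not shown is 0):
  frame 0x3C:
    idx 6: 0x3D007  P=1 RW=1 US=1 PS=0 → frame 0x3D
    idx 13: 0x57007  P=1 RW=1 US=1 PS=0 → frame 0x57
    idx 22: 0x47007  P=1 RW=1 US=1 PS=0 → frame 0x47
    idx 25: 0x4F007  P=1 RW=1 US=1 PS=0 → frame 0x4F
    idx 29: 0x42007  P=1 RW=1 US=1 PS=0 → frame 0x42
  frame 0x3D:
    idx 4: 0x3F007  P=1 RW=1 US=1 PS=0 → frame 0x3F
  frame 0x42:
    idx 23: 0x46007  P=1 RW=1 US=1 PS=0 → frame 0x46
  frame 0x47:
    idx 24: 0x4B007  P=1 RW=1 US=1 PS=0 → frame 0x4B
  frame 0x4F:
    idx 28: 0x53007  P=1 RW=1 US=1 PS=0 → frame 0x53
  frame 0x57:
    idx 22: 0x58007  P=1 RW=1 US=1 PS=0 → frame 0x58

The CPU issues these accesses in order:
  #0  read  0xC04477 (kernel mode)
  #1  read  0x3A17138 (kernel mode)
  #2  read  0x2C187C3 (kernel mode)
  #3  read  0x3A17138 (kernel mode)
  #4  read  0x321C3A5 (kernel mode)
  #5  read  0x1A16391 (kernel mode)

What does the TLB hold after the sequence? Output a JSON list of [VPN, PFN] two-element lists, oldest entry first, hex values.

Trace:
#0 VA=0xC04477 (r,kernel):
  L0: frame=0x3C idx=6 entry=0x3D007 [P=1 RW=1 US=1 PS=0]
  L1: frame=0x3D idx=4 entry=0x3F007 [P=1 RW=1 US=1 PS=0]
  → PA=0x3F477  (2 entries read)
#1 VA=0x3A17138 (r,kernel):
  L0: frame=0x3C idx=29 entry=0x42007 [P=1 RW=1 US=1 PS=0]
  L1: frame=0x42 idx=23 entry=0x46007 [P=1 RW=1 US=1 PS=0]
  → PA=0x46138  (2 entries read)
#2 VA=0x2C187C3 (r,kernel):
  L0: frame=0x3C idx=22 entry=0x47007 [P=1 RW=1 US=1 PS=0]
  L1: frame=0x47 idx=24 entry=0x4B007 [P=1 RW=1 US=1 PS=0]
  → PA=0x4B7C3  (2 entries read)
#3 VA=0x3A17138 (r,kernel):
  TLB hit vpn=0x3A17 → PA=0x46138
#4 VA=0x321C3A5 (r,kernel):
  L0: frame=0x3C idx=25 entry=0x4F007 [P=1 RW=1 US=1 PS=0]
  L1: frame=0x4F idx=28 entry=0x53007 [P=1 RW=1 US=1 PS=0]
  → PA=0x533A5  (2 entries read)
#5 VA=0x1A16391 (r,kernel):
  L0: frame=0x3C idx=13 entry=0x57007 [P=1 RW=1 US=1 PS=0]
  L1: frame=0x57 idx=22 entry=0x58007 [P=1 RW=1 US=1 PS=0]
  → PA=0x58391  (2 entries read)

TLB: [["0x321C", "0x53"], ["0x1A16", "0x58"]]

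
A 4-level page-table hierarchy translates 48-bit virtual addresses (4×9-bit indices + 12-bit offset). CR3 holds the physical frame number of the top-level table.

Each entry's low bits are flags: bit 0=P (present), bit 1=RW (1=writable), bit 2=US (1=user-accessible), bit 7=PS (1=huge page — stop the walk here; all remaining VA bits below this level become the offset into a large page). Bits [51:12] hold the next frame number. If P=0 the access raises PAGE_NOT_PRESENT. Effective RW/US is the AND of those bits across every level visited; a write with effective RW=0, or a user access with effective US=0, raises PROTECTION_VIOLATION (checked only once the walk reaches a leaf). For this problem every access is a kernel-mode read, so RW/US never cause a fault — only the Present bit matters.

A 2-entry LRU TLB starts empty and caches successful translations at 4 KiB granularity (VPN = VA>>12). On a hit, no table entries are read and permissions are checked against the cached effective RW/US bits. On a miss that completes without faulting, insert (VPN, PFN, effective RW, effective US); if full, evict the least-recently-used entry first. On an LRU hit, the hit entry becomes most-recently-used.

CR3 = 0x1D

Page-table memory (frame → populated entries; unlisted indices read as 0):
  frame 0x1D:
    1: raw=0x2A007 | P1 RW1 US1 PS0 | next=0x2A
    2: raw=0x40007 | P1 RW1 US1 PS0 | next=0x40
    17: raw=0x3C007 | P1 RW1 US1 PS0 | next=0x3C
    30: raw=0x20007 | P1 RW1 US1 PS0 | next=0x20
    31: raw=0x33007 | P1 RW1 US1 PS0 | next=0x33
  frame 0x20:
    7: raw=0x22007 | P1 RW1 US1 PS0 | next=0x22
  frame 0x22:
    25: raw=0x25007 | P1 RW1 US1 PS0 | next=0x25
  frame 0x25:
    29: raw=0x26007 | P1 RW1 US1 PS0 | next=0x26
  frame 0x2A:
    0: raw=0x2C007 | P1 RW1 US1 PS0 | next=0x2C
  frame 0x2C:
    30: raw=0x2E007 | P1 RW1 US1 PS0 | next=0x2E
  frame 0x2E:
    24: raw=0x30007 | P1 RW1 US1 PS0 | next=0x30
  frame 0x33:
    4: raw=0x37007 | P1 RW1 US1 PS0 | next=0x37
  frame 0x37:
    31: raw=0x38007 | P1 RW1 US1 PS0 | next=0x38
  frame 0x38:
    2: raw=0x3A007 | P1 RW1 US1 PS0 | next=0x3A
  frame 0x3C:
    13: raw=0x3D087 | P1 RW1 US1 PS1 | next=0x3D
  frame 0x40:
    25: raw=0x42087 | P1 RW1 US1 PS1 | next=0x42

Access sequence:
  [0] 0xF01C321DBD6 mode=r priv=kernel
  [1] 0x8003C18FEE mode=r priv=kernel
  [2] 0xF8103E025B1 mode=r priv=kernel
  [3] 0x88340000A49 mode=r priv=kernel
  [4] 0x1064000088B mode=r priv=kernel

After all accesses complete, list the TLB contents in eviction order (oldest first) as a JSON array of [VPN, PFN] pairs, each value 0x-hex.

Trace:
#0 VA=0xF01C321DBD6 (r,kernel):
  L0: frame=0x1D idx=30 entry=0x20007 [P=1 RW=1 US=1 PS=0]
  L1: frame=0x20 idx=7 entry=0x22007 [P=1 RW=1 US=1 PS=0]
  L2: frame=0x22 idx=25 entry=0x25007 [P=1 RW=1 US=1 PS=0]
  L3: frame=0x25 idx=29 entry=0x26007 [P=1 RW=1 US=1 PS=0]
  ⇒ phys 0x26BD6  [4 reads]
#1 VA=0x8003C18FEE (r,kernel):
  L0: frame=0x1D idx=1 entry=0x2A007 [P=1 RW=1 US=1 PS=0]
  L1: frame=0x2A idx=0 entry=0x2C007 [P=1 RW=1 US=1 PS=0]
  L2: frame=0x2C idx=30 entry=0x2E007 [P=1 RW=1 US=1 PS=0]
  L3: frame=0x2E idx=24 entry=0x30007 [P=1 RW=1 US=1 PS=0]
  ⇒ phys 0x30FEE  [4 reads]
#2 VA=0xF8103E025B1 (r,kernel):
  L0: frame=0x1D idx=31 entry=0x33007 [P=1 RW=1 US=1 PS=0]
  L1: frame=0x33 idx=4 entry=0x37007 [P=1 RW=1 US=1 PS=0]
  L2: frame=0x37 idx=31 entry=0x38007 [P=1 RW=1 US=1 PS=0]
  L3: frame=0x38 idx=2 entry=0x3A007 [P=1 RW=1 US=1 PS=0]
  ⇒ phys 0x3A5B1  [4 reads]
#3 VA=0x88340000A49 (r,kernel):
  L0: frame=0x1D idx=17 entry=0x3C007 [P=1 RW=1 US=1 PS=0]
  L1: frame=0x3C idx=13 entry=0x3D087 [P=1 RW=1 US=1 PS=1]
  ⇒ phys 0x3DA49 (huge @L1)  [2 reads]
#4 VA=0x1064000088B (r,kernel):
  L0: frame=0x1D idx=2 entry=0x40007 [P=1 RW=1 US=1 PS=0]
  L1: frame=0x40 idx=25 entry=0x42087 [P=1 RW=1 US=1 PS=1]
  ⇒ phys 0x4288B (huge @L1)  [2 reads]

TLB: [["0x88340000", "0x3D"], ["0x10640000", "0x42"]]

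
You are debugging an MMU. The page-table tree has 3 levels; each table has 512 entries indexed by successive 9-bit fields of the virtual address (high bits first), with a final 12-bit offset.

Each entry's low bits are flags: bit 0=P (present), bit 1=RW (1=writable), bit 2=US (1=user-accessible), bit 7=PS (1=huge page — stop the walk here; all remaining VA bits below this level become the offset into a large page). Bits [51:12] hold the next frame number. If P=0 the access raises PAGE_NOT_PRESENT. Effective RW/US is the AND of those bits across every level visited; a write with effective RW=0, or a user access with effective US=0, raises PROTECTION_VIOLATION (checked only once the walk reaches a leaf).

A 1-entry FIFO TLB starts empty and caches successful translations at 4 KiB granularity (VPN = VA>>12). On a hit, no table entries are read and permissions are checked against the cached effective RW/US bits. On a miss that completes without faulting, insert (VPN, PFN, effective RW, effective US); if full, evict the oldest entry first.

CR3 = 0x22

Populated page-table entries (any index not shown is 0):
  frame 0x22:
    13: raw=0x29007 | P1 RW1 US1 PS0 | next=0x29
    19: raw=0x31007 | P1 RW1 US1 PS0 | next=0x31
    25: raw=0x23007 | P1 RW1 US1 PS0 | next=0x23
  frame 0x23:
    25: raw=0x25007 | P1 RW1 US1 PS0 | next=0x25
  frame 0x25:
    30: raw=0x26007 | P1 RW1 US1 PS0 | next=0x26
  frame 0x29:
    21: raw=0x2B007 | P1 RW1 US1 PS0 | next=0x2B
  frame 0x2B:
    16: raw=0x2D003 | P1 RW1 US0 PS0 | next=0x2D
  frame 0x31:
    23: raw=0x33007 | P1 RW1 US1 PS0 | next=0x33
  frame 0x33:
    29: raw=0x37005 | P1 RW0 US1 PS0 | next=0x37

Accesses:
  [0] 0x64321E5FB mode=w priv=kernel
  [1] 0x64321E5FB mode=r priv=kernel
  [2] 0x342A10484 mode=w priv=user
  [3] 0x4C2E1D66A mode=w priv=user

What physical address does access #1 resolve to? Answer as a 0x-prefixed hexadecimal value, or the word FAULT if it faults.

Trace:
#0 VA=0x64321E5FB (w,kernel):
  L0 @0x22[25] → 0x23007  P=1,RW=1,US=1,PS=0
  L1 @0x23[25] → 0x25007  P=1,RW=1,US=1,PS=0
  L2 @0x25[30] → 0x26007  P=1,RW=1,US=1,PS=0
  → PA=0x265FB  (3 entries read)
#1 VA=0x64321E5FB (r,kernel):
  TLB hit vpn=0x64321E → PA=0x265FB
#2 VA=0x342A10484 (w,user):
  L0 @0x22[13] → 0x29007  P=1,RW=1,US=1,PS=0
  L1 @0x29[21] → 0x2B007  P=1,RW=1,US=1,PS=0
  L2 @0x2B[16] → 0x2D003  P=1,RW=1,US=0,PS=0
  → PROTECTION_VIOLATION  (3 entries read)
#3 VA=0x4C2E1D66A (w,user):
  L0 @0x22[19] → 0x31007  P=1,RW=1,US=1,PS=0
  L1 @0x31[23] → 0x33007  P=1,RW=1,US=1,PS=0
  L2 @0x33[29] → 0x37005  P=1,RW=0,US=1,PS=0
  → PROTECTION_VIOLATION  (3 entries read)

Access #1 PA: 0x265FB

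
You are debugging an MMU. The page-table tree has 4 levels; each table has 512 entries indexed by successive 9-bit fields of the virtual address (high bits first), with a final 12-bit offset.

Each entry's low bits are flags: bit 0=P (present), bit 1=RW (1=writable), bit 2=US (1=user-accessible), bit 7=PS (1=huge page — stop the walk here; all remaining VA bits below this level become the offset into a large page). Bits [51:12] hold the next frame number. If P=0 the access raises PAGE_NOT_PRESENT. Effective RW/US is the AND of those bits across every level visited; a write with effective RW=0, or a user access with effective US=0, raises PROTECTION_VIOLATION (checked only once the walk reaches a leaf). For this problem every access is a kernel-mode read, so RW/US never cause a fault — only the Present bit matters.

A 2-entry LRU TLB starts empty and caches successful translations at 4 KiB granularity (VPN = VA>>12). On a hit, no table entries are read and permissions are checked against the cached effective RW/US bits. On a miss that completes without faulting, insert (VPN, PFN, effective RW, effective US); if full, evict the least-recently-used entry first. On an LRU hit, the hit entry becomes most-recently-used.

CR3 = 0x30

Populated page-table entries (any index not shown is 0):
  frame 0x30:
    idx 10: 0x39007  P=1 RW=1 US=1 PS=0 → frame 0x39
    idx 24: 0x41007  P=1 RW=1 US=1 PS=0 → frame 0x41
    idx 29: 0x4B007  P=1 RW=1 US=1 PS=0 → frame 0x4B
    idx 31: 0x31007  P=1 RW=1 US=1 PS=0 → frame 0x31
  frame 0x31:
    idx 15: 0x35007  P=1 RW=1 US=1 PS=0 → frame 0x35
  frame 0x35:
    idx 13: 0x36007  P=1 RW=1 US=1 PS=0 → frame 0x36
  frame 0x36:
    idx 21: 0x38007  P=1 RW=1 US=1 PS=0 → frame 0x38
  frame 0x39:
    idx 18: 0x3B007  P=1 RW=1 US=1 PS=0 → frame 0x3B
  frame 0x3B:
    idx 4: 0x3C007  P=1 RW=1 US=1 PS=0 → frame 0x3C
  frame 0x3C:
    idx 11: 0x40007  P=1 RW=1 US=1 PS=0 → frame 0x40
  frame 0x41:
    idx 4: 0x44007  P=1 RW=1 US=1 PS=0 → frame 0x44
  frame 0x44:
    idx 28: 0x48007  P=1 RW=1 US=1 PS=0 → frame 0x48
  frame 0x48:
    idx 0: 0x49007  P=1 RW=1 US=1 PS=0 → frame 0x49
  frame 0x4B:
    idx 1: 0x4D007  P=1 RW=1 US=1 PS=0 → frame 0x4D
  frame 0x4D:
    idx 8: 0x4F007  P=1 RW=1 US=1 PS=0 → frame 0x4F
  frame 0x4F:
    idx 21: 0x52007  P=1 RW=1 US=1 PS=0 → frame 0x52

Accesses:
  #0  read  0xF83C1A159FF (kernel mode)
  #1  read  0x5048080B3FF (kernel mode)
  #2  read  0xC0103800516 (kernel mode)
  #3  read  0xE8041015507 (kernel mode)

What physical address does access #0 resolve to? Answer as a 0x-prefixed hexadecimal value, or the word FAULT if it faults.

Walk each access:
#0 VA=0xF83C1A159FF (r,kernel):
  [0] read 0x30 idx=31: raw=0x31007 flags P=1 W=1 U=1 S=0
  [1] read 0x31 idx=15: raw=0x35007 flags P=1 W=1 U=1 S=0
  [2] read 0x35 idx=13: raw=0x36007 flags P=1 W=1 U=1 S=0
  [3] read 0x36 idx=21: raw=0x38007 flags P=1 W=1 U=1 S=0
  ✓ 0x389FF  — 4 lookups
#1 VA=0x5048080B3FF (r,kernel):
  [0] read 0x30 idx=10: raw=0x39007 flags P=1 W=1 U=1 S=0
  [1] read 0x39 idx=18: raw=0x3B007 flags P=1 W=1 U=1 S=0
  [2] read 0x3B idx=4: raw=0x3C007 flags P=1 W=1 U=1 S=0
  [3] read 0x3C idx=11: raw=0x40007 flags P=1 W=1 U=1 S=0
  ✓ 0x403FF  — 4 lookups
#2 VA=0xC0103800516 (r,kernel):
  [0] read 0x30 idx=24: raw=0x41007 flags P=1 W=1 U=1 S=0
  [1] read 0x41 idx=4: raw=0x44007 flags P=1 W=1 U=1 S=0
  [2] read 0x44 idx=28: raw=0x48007 flags P=1 W=1 U=1 S=0
  [3] read 0x48 idx=0: raw=0x49007 flags P=1 W=1 U=1 S=0
  ✓ 0x49516  — 4 lookups
#3 VA=0xE8041015507 (r,kernel):
  [0] read 0x30 idx=29: raw=0x4B007 flags P=1 W=1 U=1 S=0
  [1] read 0x4B idx=1: raw=0x4D007 flags P=1 W=1 U=1 S=0
  [2] read 0x4D idx=8: raw=0x4F007 flags P=1 W=1 U=1 S=0
  [3] read 0x4F idx=21: raw=0x52007 flags P=1 W=1 U=1 S=0
  ✓ 0x52507  — 4 lookups

Access #0 PA: 0x389FF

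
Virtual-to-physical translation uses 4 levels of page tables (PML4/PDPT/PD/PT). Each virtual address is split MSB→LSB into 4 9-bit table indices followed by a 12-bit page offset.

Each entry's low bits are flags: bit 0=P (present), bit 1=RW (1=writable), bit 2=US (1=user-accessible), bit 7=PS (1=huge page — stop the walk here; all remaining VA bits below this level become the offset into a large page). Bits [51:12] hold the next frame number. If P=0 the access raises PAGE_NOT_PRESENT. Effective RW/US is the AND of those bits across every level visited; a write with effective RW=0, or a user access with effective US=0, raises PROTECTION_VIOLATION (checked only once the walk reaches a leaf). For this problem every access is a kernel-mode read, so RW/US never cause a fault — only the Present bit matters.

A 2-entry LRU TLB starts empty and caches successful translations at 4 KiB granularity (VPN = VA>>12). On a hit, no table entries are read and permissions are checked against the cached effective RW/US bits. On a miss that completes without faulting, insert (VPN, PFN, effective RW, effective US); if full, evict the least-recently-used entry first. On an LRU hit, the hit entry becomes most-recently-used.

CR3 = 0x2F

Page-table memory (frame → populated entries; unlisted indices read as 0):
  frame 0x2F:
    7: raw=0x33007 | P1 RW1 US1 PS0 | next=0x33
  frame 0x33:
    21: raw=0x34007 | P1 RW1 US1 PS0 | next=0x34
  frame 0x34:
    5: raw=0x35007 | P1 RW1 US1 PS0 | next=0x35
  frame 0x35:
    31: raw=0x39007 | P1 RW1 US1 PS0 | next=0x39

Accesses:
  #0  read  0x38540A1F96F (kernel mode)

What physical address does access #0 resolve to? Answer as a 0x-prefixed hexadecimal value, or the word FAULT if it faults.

Trace:
#0 VA=0x38540A1F96F (r,kernel):
  lvl0: tbl 0x2F, slot 7 ⇒ 0x33007 (P1/RW1/US1/PS0)
  lvl1: tbl 0x33, slot 21 ⇒ 0x34007 (P1/RW1/US1/PS0)
  lvl2: tbl 0x34, slot 5 ⇒ 0x35007 (P1/RW1/US1/PS0)
  lvl3: tbl 0x35, slot 31 ⇒ 0x39007 (P1/RW1/US1/PS0)
  ✓ 0x3996F  — 4 lookups

Access #0 PA: 0x3996F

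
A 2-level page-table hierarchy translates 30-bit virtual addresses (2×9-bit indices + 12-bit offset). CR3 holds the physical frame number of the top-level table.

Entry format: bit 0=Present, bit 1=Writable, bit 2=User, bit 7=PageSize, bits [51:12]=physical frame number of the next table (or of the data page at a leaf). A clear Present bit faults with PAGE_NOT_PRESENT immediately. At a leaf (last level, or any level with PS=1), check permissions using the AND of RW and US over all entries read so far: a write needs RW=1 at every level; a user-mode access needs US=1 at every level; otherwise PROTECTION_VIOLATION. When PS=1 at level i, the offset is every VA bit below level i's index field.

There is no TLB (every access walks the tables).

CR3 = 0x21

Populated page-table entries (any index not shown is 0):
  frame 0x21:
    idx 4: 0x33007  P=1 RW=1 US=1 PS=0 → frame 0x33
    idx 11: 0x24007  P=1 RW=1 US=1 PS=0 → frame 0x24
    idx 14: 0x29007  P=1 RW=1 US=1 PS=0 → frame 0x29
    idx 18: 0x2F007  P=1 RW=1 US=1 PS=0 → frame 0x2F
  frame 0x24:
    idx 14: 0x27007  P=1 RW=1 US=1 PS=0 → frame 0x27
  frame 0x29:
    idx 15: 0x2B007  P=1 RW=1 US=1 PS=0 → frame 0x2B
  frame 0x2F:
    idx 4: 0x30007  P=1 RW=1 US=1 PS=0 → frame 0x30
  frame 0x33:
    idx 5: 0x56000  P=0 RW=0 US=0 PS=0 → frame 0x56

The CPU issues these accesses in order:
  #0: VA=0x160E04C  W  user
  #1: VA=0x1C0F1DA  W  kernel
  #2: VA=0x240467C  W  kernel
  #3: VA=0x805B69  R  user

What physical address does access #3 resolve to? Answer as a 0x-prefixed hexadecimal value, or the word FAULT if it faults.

Walk each access:
#0 VA=0x160E04C (w,user):
  L0 @0x21[11] → 0x24007  P=1,RW=1,US=1,PS=0
  L1 @0x24[14] → 0x27007  P=1,RW=1,US=1,PS=0
  ✓ 0x2704C  — 2 lookups
#1 VA=0x1C0F1DA (w,kernel):
  L0 @0x21[14] → 0x29007  P=1,RW=1,US=1,PS=0
  L1 @0x29[15] → 0x2B007  P=1,RW=1,US=1,PS=0
  ✓ 0x2B1DA  — 2 lookups
#2 VA=0x240467C (w,kernel):
  L0 @0x21[18] → 0x2F007  P=1,RW=1,US=1,PS=0
  L1 @0x2F[4] → 0x30007  P=1,RW=1,US=1,PS=0
  ✓ 0x3067C  — 2 lookups
#3 VA=0x805B69 (r,user):
  L0 @0x21[4] → 0x33007  P=1,RW=1,US=1,PS=0
  L1 @0x33[5] → 0x56000  P=0,RW=0,US=0,PS=0
  ⇒ fault: PAGE_NOT_PRESENT  — 2 lookups

Access #3 PA: FAULT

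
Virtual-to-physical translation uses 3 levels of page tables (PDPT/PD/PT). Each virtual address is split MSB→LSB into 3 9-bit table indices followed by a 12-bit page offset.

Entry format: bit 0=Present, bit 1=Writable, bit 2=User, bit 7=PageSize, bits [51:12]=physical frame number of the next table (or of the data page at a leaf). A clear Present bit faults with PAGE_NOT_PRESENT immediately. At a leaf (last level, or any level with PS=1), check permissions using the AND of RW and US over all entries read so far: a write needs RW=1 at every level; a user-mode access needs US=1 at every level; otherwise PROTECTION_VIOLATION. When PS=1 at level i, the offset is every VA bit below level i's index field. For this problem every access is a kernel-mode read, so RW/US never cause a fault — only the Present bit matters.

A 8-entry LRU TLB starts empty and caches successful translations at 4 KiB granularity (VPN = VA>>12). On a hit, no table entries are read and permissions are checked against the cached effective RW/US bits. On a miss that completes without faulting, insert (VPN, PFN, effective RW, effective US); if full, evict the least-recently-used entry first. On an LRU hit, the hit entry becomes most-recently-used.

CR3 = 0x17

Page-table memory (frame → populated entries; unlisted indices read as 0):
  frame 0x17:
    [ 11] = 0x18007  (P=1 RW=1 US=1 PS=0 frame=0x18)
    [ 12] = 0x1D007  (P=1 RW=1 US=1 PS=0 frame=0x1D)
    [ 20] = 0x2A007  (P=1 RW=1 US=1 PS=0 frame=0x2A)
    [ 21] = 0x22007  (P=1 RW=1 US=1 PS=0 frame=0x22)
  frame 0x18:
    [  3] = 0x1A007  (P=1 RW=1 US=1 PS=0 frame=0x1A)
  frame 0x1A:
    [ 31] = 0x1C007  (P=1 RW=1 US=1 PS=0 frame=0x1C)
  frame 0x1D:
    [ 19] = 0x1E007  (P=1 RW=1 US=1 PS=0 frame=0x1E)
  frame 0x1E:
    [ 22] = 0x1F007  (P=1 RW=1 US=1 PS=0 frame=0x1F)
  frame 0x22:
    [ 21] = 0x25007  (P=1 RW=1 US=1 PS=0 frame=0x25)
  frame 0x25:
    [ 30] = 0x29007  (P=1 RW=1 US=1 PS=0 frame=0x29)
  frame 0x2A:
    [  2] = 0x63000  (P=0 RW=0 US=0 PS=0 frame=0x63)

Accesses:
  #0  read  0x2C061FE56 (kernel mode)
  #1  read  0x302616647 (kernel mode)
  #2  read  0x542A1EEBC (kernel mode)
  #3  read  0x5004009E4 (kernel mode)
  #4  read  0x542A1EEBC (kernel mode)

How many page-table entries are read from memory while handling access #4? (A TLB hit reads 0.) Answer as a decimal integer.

Trace:
#0 VA=0x2C061FE56 (r,kernel):
  L0 @0x17[11] → 0x18007  P=1,RW=1,US=1,PS=0
  L1 @0x18[3] → 0x1A007  P=1,RW=1,US=1,PS=0
  L2 @0x1A[31] → 0x1C007  P=1,RW=1,US=1,PS=0
  ⇒ phys 0x1CE56  [3 reads]
#1 VA=0x302616647 (r,kernel):
  L0 @0x17[12] → 0x1D007  P=1,RW=1,US=1,PS=0
  L1 @0x1D[19] → 0x1E007  P=1,RW=1,US=1,PS=0
  L2 @0x1E[22] → 0x1F007  P=1,RW=1,US=1,PS=0
  ⇒ phys 0x1F647  [3 reads]
#2 VA=0x542A1EEBC (r,kernel):
  L0 @0x17[21] → 0x22007  P=1,RW=1,US=1,PS=0
  L1 @0x22[21] → 0x25007  P=1,RW=1,US=1,PS=0
  L2 @0x25[30] → 0x29007  P=1,RW=1,US=1,PS=0
  ⇒ phys 0x29EBC  [3 reads]
#3 VA=0x5004009E4 (r,kernel):
  L0 @0x17[20] → 0x2A007  P=1,RW=1,US=1,PS=0
  L1 @0x2A[2] → 0x63000  P=0,RW=0,US=0,PS=0
  ⇒ fault: PAGE_NOT_PRESENT  — 2 lookups
#4 VA=0x542A1EEBC (r,kernel):
  TLB hit vpn=0x542A1E → PA=0x29EBC

Entries read for #4: 0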